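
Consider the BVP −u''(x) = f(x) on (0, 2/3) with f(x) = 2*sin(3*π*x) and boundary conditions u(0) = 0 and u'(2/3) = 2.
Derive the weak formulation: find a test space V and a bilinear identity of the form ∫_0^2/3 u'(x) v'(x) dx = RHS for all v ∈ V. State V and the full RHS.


V = {v ∈ H^1(0, 2/3) : v(0) = 0} (test functions vanish at x = 0 where u is specified); weak form: ∫_0^2/3 u'v' dx = ∫_0^2/3 (2*sin(3*π*x)) v dx + 2·v(2/3) for all v ∈ V.

Multiply both sides by a test function v and integrate from 0 to 2/3:
  ∫_0^2/3 −u''(x) v(x) dx = ∫_0^2/3 f(x) v(x) dx.
Integrate the LHS by parts once:
  ∫_0^2/3 −u'' v dx = −[u'(x) v(x)]_0^2/3 + ∫_0^2/3 u'(x) v'(x) dx.
Thus ∫_0^2/3 u'(x) v'(x) dx = ∫_0^2/3 f(x) v(x) dx + [u'(x) v(x)]_0^2/3.
Choose V so that boundary terms are either known or forced to vanish.
Mixed BC: u(0) = 0 (Dirichlet) and u'(2/3) = 2 (Neumann). Define V = {v ∈ H^1(0, 2/3) : v(0) = 0}. Then [u' v]_0^2/3 = u'(2/3)·v(2/3) − u'(0)·0 = 2·v(2/3).
Weak formulation: find u (satisfying any essential BC) such that ∫_0^2/3 u'(x) v'(x) dx = ∫_0^2/3 f v dx + 2·v(2/3) for all v ∈ V (Dirichlet at 0 absorbed into V; Neumann datum at x = 2/3 contributes the boundary term).
Substituting f(x) = 2*sin(3*π*x), the right-hand side is ∫_0^2/3 (2*sin(3*π*x)) v dx + 2·v(2/3).


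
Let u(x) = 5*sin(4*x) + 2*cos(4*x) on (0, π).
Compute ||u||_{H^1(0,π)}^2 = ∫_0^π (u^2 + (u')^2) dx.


||u||_{H^1(0,π)}^2 = 493*π/2

u'(x) = -8*sin(4*x) + 20*cos(4*x).
Expand u² and (u')² and integrate term by term on (0, π), using: for integers n ≥ 1, ∫_0^π sin²(nx) dx = ∫_0^π cos²(nx) dx = π/2; for n ≠ n', ∫_0^π sin(nx)sin(n'x) dx = ∫_0^π cos(nx)cos(n'x) dx = 0; and by product-to-sum, ∫_0^π sin(nx)cos(n'x) dx = ½∫_0^π [sin((n+n')x) + sin((n−n')x)] dx, which is 0 when n+n' is even and 2n/(n²−n'²) when n+n' is odd (it need not vanish on (0, π)).
  u² squared terms: (2)²·∫cos(4x)² dx = 4·π/2 = 2*π;  (5)²·∫sin(4x)² dx = 25·π/2 = 25*π/2.
  u² cross terms: 2·(2)·(5)·∫cos(4x)·sin(4x) dx = 20·(0) = 0.
  So ∫_0^π u² dx = 2*π + 25*π/2 + 0 = 29*π/2.
  (u')² squared terms: (-8)²·∫sin(4x)² dx = 64·π/2 = 32*π;  (20)²·∫cos(4x)² dx = 400·π/2 = 200*π.
  (u')² cross terms: 2·(-8)·(20)·∫sin(4x)·cos(4x) dx = -320·(0) = 0.
  So ∫_0^π (u')² dx = 32*π + 200*π + 0 = 232*π.
||u||_{H^1}^2 = (29*π/2) + (232*π) = 493*π/2.


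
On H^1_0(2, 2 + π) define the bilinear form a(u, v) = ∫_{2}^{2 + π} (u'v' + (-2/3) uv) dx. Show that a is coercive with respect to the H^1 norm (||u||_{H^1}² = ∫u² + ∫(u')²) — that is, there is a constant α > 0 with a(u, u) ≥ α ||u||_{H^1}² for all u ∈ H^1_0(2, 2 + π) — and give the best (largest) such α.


α = 1/6

Coercivity of a(·,·) on H^1_0(2, 2 + π) means a(u, u) ≥ α ||u||_{H^1}² for every u ∈ H^1_0.
The interval has length L = π, and Poincaré/coercivity depend only on L. Here a(u, u) = ∫(u')² + (-2/3)·∫u².
Here c = -2/3 < 0 with |c| < (π/L)² = 1, so coercivity still holds. The condition a(u,u) ≥ α||u||_{H^1}² reads (1−α)∫(u')² ≥ (α−c)∫u². Any admissible α is ≤ 1 (rapidly oscillating u have ∫u²/∫(u')² → 0), and α = 1 would force 0 ≥ (1−c)∫u², impossible since c < 1; so 1−α > 0. By the sharp Poincaré inequality on H^1_0 of an interval of length L, ∫(u')² ≥ (π/L)²∫u² with equality for the first sine mode sin(π(x−x₀)/L) (x₀ the left endpoint), so the inequality holds for all u iff (1−α)(π/L)² ≥ α − c, i.e. α ≤ ((π/L)² + c)/((π/L)² + 1) = (1 + c(L/π)²)/(1 + (L/π)²). (Direct route, valid since c ≤ 0: Poincaré gives c∫u² ≥ c(L/π)²∫(u')², so a(u,u) ≥ (1 + c(L/π)²)∫(u')², while ||u||_{H^1}² ≤ (1 + (L/π)²)∫(u')²; dividing yields the same α.) With (π/L)² = 1 and c = -2/3, the largest admissible constant is α = ((π/L)² + c)/((π/L)² + 1).
Simplifying, α = 1/6.


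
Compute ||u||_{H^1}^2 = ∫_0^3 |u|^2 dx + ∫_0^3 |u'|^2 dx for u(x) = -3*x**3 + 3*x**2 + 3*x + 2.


||u||_{H^1}^2 = 163839/70

The H^1 norm (squared) on an interval (0, L) is
  ||u||_{H^1}^2 = ∫_0^L u(x)^2 dx + ∫_0^L u'(x)^2 dx.
Compute u'(x) = -9*x**2 + 6*x + 3.
Then u(x)^2 = 9*x**6 - 18*x**5 - 9*x**4 + 6*x**3 + 21*x**2 + 12*x + 4 and u'(x)^2 = 81*x**4 - 108*x**3 - 18*x**2 + 36*x + 9.
Integrate each monomial from 0 to 3 using ∫_0^3 c·x^n dx = c·3^(n+1)/(n+1):
  ∫_0^3 u(x)^2 dx = ∫_0^3 (9*x^6 - 18*x^5 - 9*x^4 + 6*x^3 + 21*x^2 + 12*x + 4) dx. Term by term:
    ∫_0^3 9*x^6 dx = 19683/7;  ∫_0^3 -18*x^5 dx = -2187;  ∫_0^3 -9*x^4 dx = -2187/5;
    ∫_0^3 6*x^3 dx = 243/2;  ∫_0^3 21*x^2 dx = 189;  ∫_0^3 12*x dx = 54;
    ∫_0^3 4 dx = 12.
  Sum: 19683/7 − 2187 − 2187/5 + 243/2 + 189 + 54 + 12 = 39477/70.
  ∫_0^3 u'(x)^2 dx = ∫_0^3 (81*x^4 - 108*x^3 - 18*x^2 + 36*x + 9) dx. Term by term:
    ∫_0^3 81*x^4 dx = 19683/5;  ∫_0^3 -108*x^3 dx = -2187;  ∫_0^3 -18*x^2 dx = -162;
    ∫_0^3 36*x dx = 162;  ∫_0^3 9 dx = 27.
  Sum: 19683/5 − 2187 − 162 + 162 + 27 = 8883/5.
Adding: ||u||_{H^1}^2 = 39477/70 + 8883/5 = 163839/70.


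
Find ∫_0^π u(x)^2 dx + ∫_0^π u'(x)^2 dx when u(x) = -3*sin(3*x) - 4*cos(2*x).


||u||_{H^1(0,π)}^2 = 144 + 85*π

u'(x) = 8*sin(2*x) - 9*cos(3*x).
Expand u² and (u')² and integrate term by term on (0, π), using: for integers n ≥ 1, ∫_0^π sin²(nx) dx = ∫_0^π cos²(nx) dx = π/2; for n ≠ n', ∫_0^π sin(nx)sin(n'x) dx = ∫_0^π cos(nx)cos(n'x) dx = 0; and by product-to-sum, ∫_0^π sin(nx)cos(n'x) dx = ½∫_0^π [sin((n+n')x) + sin((n−n')x)] dx, which is 0 when n+n' is even and 2n/(n²−n'²) when n+n' is odd (it need not vanish on (0, π)).
  u² squared terms: (-4)²·∫cos(2x)² dx = 16·π/2 = 8*π;  (-3)²·∫sin(3x)² dx = 9·π/2 = 9*π/2.
  u² cross terms: 2·(-4)·(-3)·∫cos(2x)·sin(3x) dx = 24·(6/5) = 144/5.
  So ∫_0^π u² dx = 8*π + 9*π/2 + 144/5 = 144/5 + 25*π/2.
  (u')² squared terms: (-9)²·∫cos(3x)² dx = 81·π/2 = 81*π/2;  (8)²·∫sin(2x)² dx = 64·π/2 = 32*π.
  (u')² cross terms: 2·(-9)·(8)·∫cos(3x)·sin(2x) dx = -144·(-4/5) = 576/5.
  So ∫_0^π (u')² dx = 81*π/2 + 32*π + 576/5 = 576/5 + 145*π/2.
||u||_{H^1}^2 = (144/5 + 25*π/2) + (576/5 + 145*π/2) = 144 + 85*π.


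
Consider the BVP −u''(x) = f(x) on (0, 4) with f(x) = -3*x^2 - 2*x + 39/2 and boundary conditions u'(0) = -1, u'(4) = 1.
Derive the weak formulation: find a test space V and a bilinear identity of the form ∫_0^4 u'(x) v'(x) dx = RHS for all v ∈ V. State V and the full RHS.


V = H^1(0, 4) (v unrestricted at boundary; u is determined up to an additive constant); weak form: ∫_0^4 u'v' dx = ∫_0^4 (-3*x^2 - 2*x + 39/2) v dx + v(4) + v(0) for all v ∈ V.

Multiply both sides by a test function v and integrate from 0 to 4:
  ∫_0^4 −u''(x) v(x) dx = ∫_0^4 f(x) v(x) dx.
Integrate the LHS by parts once:
  ∫_0^4 −u'' v dx = −[u'(x) v(x)]_0^4 + ∫_0^4 u'(x) v'(x) dx.
Thus ∫_0^4 u'(x) v'(x) dx = ∫_0^4 f(x) v(x) dx + [u'(x) v(x)]_0^4.
Choose V so that boundary terms are either known or forced to vanish.
u has inhomogeneous Neumann u'(0) = -1, u'(4) = 1. [u' v]_0^4 = (1)·v(4) − (-1)·v(0) = v(4) + v(0). Take V = H^1(0, 4); boundary term becomes part of RHS.
Weak formulation: find u (satisfying any essential BC) such that ∫_0^4 u'(x) v'(x) dx = ∫_0^4 f v dx + v(4) + v(0) for all v ∈ V (Neumann data are natural BCs: they enter the RHS as boundary terms).
Substituting f(x) = -3*x^2 - 2*x + 39/2, the right-hand side is ∫_0^4 (-3*x^2 - 2*x + 39/2) v dx + v(4) + v(0).
Compatibility check (pure Neumann): taking v ≡ 1 ∈ V gives 0 = ∫_0^4 f dx + (1) − (-1), i.e. ∫_0^4 f dx must equal u'(0) − u'(4) = -2. Indeed ∫_0^4 (-3*x^2 - 2*x + 39/2) dx = -2, so the data are compatible. The solution is then unique only up to an additive constant (fix it e.g. by requiring ∫_0^4 u dx = 0).


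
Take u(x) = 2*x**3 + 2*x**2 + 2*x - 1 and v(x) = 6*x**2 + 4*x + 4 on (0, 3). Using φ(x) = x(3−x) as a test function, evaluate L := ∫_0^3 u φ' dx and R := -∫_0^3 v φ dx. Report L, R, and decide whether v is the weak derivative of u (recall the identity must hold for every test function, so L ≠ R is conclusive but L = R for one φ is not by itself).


LHS = -1089/10, RHS = -1179/10. No, v is not the weak derivative of u.

u(x) = 2*x**3 + 2*x**2 + 2*x - 1, classical derivative u'(x) = 6*x**2 + 4*x + 2.
φ(x) = x(3−x), so φ'(x) = 3 - 2*x.
Note φ(0) = φ(3) = 0, so the boundary term u·φ vanishes.
LHS = ∫_0^3 u(x) φ'(x) dx = ∫_0^3 (-4*x^4 + 2*x^3 + 2*x^2 + 8*x - 3) dx. Term by term:
  ∫_0^3 -4*x^4 dx = -972/5;  ∫_0^3 2*x^3 dx = 81/2;  ∫_0^3 2*x^2 dx = 18;
  ∫_0^3 8*x dx = 36;  ∫_0^3 -3 dx = -9.
Sum: -972/5 + 81/2 + 18 + 36 − 9 = -1089/10.
So LHS = -1089/10.
∫_0^3 v(x) φ(x) dx = ∫_0^3 (-6*x^4 + 14*x^3 + 8*x^2 + 12*x) dx. Term by term:
  ∫_0^3 -6*x^4 dx = -1458/5;  ∫_0^3 14*x^3 dx = 567/2;  ∫_0^3 8*x^2 dx = 72;
  ∫_0^3 12*x dx = 54.
Sum: -1458/5 + 567/2 + 72 + 54 = 1179/10.
So RHS = -∫_0^3 v(x) φ(x) dx = -1179/10.
LHS − RHS = 9 ≠ 0, so the identity fails.
(For a valid weak derivative the identity must hold for EVERY test function, in particular this one. The failure shows v is NOT the weak derivative of u.)
Correct weak derivative would be u'(x) = 6*x**2 + 4*x + 2.


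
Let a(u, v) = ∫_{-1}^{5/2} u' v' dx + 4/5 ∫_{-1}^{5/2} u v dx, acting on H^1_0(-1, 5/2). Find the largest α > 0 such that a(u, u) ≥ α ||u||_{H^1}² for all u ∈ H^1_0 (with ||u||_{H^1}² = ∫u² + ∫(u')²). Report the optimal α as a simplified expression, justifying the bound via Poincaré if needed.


α = 4*(49 + 5*π^2)/(5*(4*π^2 + 49))

Coercivity of a(·,·) on H^1_0(-1, 5/2) means a(u, u) ≥ α ||u||_{H^1}² for every u ∈ H^1_0.
The interval has length L = 7/2, and Poincaré/coercivity depend only on L. Here a(u, u) = ∫(u')² + (4/5)·∫u².
Here 0 < c = 4/5 < 1. The condition a(u,u) ≥ α||u||_{H^1}² reads (1−α)∫(u')² ≥ (α−c)∫u². Any admissible α is ≤ 1 (rapidly oscillating u have ∫u²/∫(u')² → 0), and α = 1 would force 0 ≥ (1−c)∫u², impossible since c < 1; so 1−α > 0. By the sharp Poincaré inequality on H^1_0 of an interval of length L, ∫(u')² ≥ (π/L)²∫u² with equality for the first sine mode sin(π(x−x₀)/L) (x₀ the left endpoint), so the inequality holds for all u iff (1−α)(π/L)² ≥ α − c, i.e. α ≤ ((π/L)² + c)/((π/L)² + 1) = (1 + c(L/π)²)/(1 + (L/π)²). With (π/L)² = 4*π^2/49 and c = 4/5, the largest admissible constant is α = ((π/L)² + c)/((π/L)² + 1).
Simplifying, α = 4*(49 + 5*π^2)/(5*(4*π^2 + 49)).


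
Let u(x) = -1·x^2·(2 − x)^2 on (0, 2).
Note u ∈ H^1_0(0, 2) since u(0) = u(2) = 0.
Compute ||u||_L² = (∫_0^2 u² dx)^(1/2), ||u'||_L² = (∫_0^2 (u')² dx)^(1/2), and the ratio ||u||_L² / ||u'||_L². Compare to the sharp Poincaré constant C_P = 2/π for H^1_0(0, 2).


||u||_L² / ||u'||_L² = sqrt(3)/3 < C_P = 2/π.

u(x) = -1·x^2·(2 − x)^2, so u'(x) = 4*x*(-x^2 + 3*x - 2).
u(x) = -1·x^2·(2 − x)^2 vanishes at x = 0 and x = 2, so u ∈ H^1_0(0, 2). Differentiate via the product rule and integrate the resulting polynomials term by term.
  ∫_0^2 u² dx = ∫_0^2 (x^8 - 8*x^7 + 24*x^6 - 32*x^5 + 16*x^4) dx. Term by term:
    ∫_0^2 x^8 dx = 512/9;  ∫_0^2 -8*x^7 dx = -256;  ∫_0^2 24*x^6 dx = 3072/7;
    ∫_0^2 -32*x^5 dx = -1024/3;  ∫_0^2 16*x^4 dx = 512/5.
  Sum: 512/9 − 256 + 3072/7 − 1024/3 + 512/5 = 256/315.
  ∫_0^2 (u')² dx = ∫_0^2 (16*x^6 - 96*x^5 + 208*x^4 - 192*x^3 + 64*x^2) dx. Term by term:
    ∫_0^2 16*x^6 dx = 2048/7;  ∫_0^2 -96*x^5 dx = -1024;  ∫_0^2 208*x^4 dx = 6656/5;
    ∫_0^2 -192*x^3 dx = -768;  ∫_0^2 64*x^2 dx = 512/3.
  Sum: 2048/7 − 1024 + 6656/5 − 768 + 512/3 = 256/105.
∫_0^2 u² dx = 256/315, so ||u||_L² = 16*sqrt(35)/105.
∫_0^2 (u')² dx = 256/105, so ||u'||_L² = 16*sqrt(105)/105.
Ratio ||u||_L² / ||u'||_L² = sqrt(3)/3.
Sharp Poincaré constant on H^1_0(0, 2) is C_P = L/π = 2/π, achieved by sin(π/2·x).
A polynomial bump cannot attain the sharp Poincaré constant (only the first sine eigenfunction does), so the ratio is strictly less than C_P, consistent with ||u||_L² ≤ C_P ||u'||_L².


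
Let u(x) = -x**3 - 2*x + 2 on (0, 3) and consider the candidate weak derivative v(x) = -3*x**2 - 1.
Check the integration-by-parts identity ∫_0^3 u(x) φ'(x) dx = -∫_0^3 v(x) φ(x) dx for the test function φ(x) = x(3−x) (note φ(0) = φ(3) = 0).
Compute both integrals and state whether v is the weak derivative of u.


LHS = 909/20, RHS = 819/20. No, v is not the weak derivative of u.

u(x) = -x**3 - 2*x + 2, classical derivative u'(x) = -3*x**2 - 2.
φ(x) = x(3−x), so φ'(x) = 3 - 2*x.
Note φ(0) = φ(3) = 0, so the boundary term u·φ vanishes.
LHS = ∫_0^3 u(x) φ'(x) dx = ∫_0^3 (2*x^4 - 3*x^3 + 4*x^2 - 10*x + 6) dx. Term by term:
  ∫_0^3 2*x^4 dx = 486/5;  ∫_0^3 -3*x^3 dx = -243/4;  ∫_0^3 4*x^2 dx = 36;
  ∫_0^3 -10*x dx = -45;  ∫_0^3 6 dx = 18.
Sum: 486/5 − 243/4 + 36 − 45 + 18 = 909/20.
So LHS = 909/20.
∫_0^3 v(x) φ(x) dx = ∫_0^3 (3*x^4 - 9*x^3 + x^2 - 3*x) dx. Term by term:
  ∫_0^3 3*x^4 dx = 729/5;  ∫_0^3 -9*x^3 dx = -729/4;  ∫_0^3 x^2 dx = 9;
  ∫_0^3 -3*x dx = -27/2.
Sum: 729/5 − 729/4 + 9 − 27/2 = -819/20.
So RHS = -∫_0^3 v(x) φ(x) dx = 819/20.
LHS − RHS = 9/2 ≠ 0, so the identity fails.
(For a valid weak derivative the identity must hold for EVERY test function, in particular this one. The failure shows v is NOT the weak derivative of u.)
Correct weak derivative would be u'(x) = -3*x**2 - 2.


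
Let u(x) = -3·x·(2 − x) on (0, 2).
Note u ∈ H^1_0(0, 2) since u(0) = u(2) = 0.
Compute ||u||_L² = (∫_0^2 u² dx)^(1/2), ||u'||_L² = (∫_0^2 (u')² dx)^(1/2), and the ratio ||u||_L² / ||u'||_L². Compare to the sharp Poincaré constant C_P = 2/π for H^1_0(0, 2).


||u||_L² / ||u'||_L² = sqrt(10)/5 < C_P = 2/π.

u(x) = -3·x·(2 − x), so u'(x) = 6*x - 6.
u(x) = -3·x·(2 − x) vanishes at x = 0 and x = 2, so u ∈ H^1_0(0, 2). Differentiate via the product rule and integrate the resulting polynomials term by term.
  ∫_0^2 u² dx = ∫_0^2 (9*x^4 - 36*x^3 + 36*x^2) dx. Term by term:
    ∫_0^2 9*x^4 dx = 288/5;  ∫_0^2 -36*x^3 dx = -144;  ∫_0^2 36*x^2 dx = 96.
  Sum: 288/5 − 144 + 96 = 48/5.
  ∫_0^2 (u')² dx = ∫_0^2 (36*x^2 - 72*x + 36) dx. Term by term:
    ∫_0^2 36*x^2 dx = 96;  ∫_0^2 -72*x dx = -144;  ∫_0^2 36 dx = 72.
  Sum: 96 − 144 + 72 = 24.
∫_0^2 u² dx = 48/5, so ||u||_L² = 4*sqrt(15)/5.
∫_0^2 (u')² dx = 24, so ||u'||_L² = 2*sqrt(6).
Ratio ||u||_L² / ||u'||_L² = sqrt(10)/5.
Sharp Poincaré constant on H^1_0(0, 2) is C_P = L/π = 2/π, achieved by sin(π/2·x).
A polynomial bump cannot attain the sharp Poincaré constant (only the first sine eigenfunction does), so the ratio is strictly less than C_P, consistent with ||u||_L² ≤ C_P ||u'||_L².


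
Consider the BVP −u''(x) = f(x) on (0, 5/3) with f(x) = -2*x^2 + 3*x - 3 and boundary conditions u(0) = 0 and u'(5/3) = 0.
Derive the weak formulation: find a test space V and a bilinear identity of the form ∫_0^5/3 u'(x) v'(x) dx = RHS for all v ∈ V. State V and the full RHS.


V = {v ∈ H^1(0, 5/3) : v(0) = 0} (test functions vanish at x = 0 where u is specified); weak form: ∫_0^5/3 u'v' dx = ∫_0^5/3 (-2*x^2 + 3*x - 3) v dx for all v ∈ V.

Multiply both sides by a test function v and integrate from 0 to 5/3:
  ∫_0^5/3 −u''(x) v(x) dx = ∫_0^5/3 f(x) v(x) dx.
Integrate the LHS by parts once:
  ∫_0^5/3 −u'' v dx = −[u'(x) v(x)]_0^5/3 + ∫_0^5/3 u'(x) v'(x) dx.
Thus ∫_0^5/3 u'(x) v'(x) dx = ∫_0^5/3 f(x) v(x) dx + [u'(x) v(x)]_0^5/3.
Choose V so that boundary terms are either known or forced to vanish.
Mixed BC: u(0) = 0 (Dirichlet) and u'(5/3) = 0 (Neumann). Define V = {v ∈ H^1(0, 5/3) : v(0) = 0}. Then [u' v]_0^5/3 = u'(5/3)·v(5/3) − u'(0)·0 = 0.
Weak formulation: find u (satisfying any essential BC) such that ∫_0^5/3 u'(x) v'(x) dx = ∫_0^5/3 f v dx for all v ∈ V (Dirichlet at 0 absorbed into V; the Neumann datum at x = 5/3 is zero, so no boundary term remains).
Substituting f(x) = -2*x^2 + 3*x - 3, the right-hand side is ∫_0^5/3 (-2*x^2 + 3*x - 3) v dx.


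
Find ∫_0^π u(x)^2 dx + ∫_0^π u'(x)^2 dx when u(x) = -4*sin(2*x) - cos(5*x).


||u||_{H^1(0,π)}^2 = -832/21 + 53*π

u'(x) = 5*sin(5*x) - 8*cos(2*x).
Expand u² and (u')² and integrate term by term on (0, π), using: for integers n ≥ 1, ∫_0^π sin²(nx) dx = ∫_0^π cos²(nx) dx = π/2; for n ≠ n', ∫_0^π sin(nx)sin(n'x) dx = ∫_0^π cos(nx)cos(n'x) dx = 0; and by product-to-sum, ∫_0^π sin(nx)cos(n'x) dx = ½∫_0^π [sin((n+n')x) + sin((n−n')x)] dx, which is 0 when n+n' is even and 2n/(n²−n'²) when n+n' is odd (it need not vanish on (0, π)).
  u² squared terms: (-1)²·∫cos(5x)² dx = 1·π/2 = π/2;  (-4)²·∫sin(2x)² dx = 16·π/2 = 8*π.
  u² cross terms: 2·(-1)·(-4)·∫cos(5x)·sin(2x) dx = 8·(-4/21) = -32/21.
  So ∫_0^π u² dx = π/2 + 8*π − 32/21 = -32/21 + 17*π/2.
  (u')² squared terms: (-8)²·∫cos(2x)² dx = 64·π/2 = 32*π;  (5)²·∫sin(5x)² dx = 25·π/2 = 25*π/2.
  (u')² cross terms: 2·(-8)·(5)·∫cos(2x)·sin(5x) dx = -80·(10/21) = -800/21.
  So ∫_0^π (u')² dx = 32*π + 25*π/2 − 800/21 = -800/21 + 89*π/2.
||u||_{H^1}^2 = (-32/21 + 17*π/2) + (-800/21 + 89*π/2) = -832/21 + 53*π.


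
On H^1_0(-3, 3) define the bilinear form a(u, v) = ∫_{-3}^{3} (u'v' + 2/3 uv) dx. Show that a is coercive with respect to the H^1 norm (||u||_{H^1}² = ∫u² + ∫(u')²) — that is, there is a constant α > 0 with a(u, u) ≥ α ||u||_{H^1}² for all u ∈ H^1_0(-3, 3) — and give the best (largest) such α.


α = (π^2 + 24)/(π^2 + 36)

Coercivity of a(·,·) on H^1_0(-3, 3) means a(u, u) ≥ α ||u||_{H^1}² for every u ∈ H^1_0.
The interval has length L = 6, and Poincaré/coercivity depend only on L. Here a(u, u) = ∫(u')² + (2/3)·∫u².
Here 0 < c = 2/3 < 1. The condition a(u,u) ≥ α||u||_{H^1}² reads (1−α)∫(u')² ≥ (α−c)∫u². Any admissible α is ≤ 1 (rapidly oscillating u have ∫u²/∫(u')² → 0), and α = 1 would force 0 ≥ (1−c)∫u², impossible since c < 1; so 1−α > 0. By the sharp Poincaré inequality on H^1_0 of an interval of length L, ∫(u')² ≥ (π/L)²∫u² with equality for the first sine mode sin(π(x−x₀)/L) (x₀ the left endpoint), so the inequality holds for all u iff (1−α)(π/L)² ≥ α − c, i.e. α ≤ ((π/L)² + c)/((π/L)² + 1) = (1 + c(L/π)²)/(1 + (L/π)²). With (π/L)² = π^2/36 and c = 2/3, the largest admissible constant is α = ((π/L)² + c)/((π/L)² + 1).
Simplifying, α = (π^2 + 24)/(π^2 + 36).


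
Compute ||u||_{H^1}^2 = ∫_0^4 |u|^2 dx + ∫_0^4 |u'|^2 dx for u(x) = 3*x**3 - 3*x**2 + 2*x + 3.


||u||_{H^1}^2 = 2554868/105

The H^1 norm (squared) on an interval (0, L) is
  ||u||_{H^1}^2 = ∫_0^L u(x)^2 dx + ∫_0^L u'(x)^2 dx.
Compute u'(x) = 9*x**2 - 6*x + 2.
Then u(x)^2 = 9*x**6 - 18*x**5 + 21*x**4 + 6*x**3 - 14*x**2 + 12*x + 9 and u'(x)^2 = 81*x**4 - 108*x**3 + 72*x**2 - 24*x + 4.
Integrate each monomial from 0 to 4 using ∫_0^4 c·x^n dx = c·4^(n+1)/(n+1):
  ∫_0^4 u(x)^2 dx = ∫_0^4 (9*x^6 - 18*x^5 + 21*x^4 + 6*x^3 - 14*x^2 + 12*x + 9) dx. Term by term:
    ∫_0^4 9*x^6 dx = 147456/7;  ∫_0^4 -18*x^5 dx = -12288;  ∫_0^4 21*x^4 dx = 21504/5;
    ∫_0^4 6*x^3 dx = 384;  ∫_0^4 -14*x^2 dx = -896/3;  ∫_0^4 12*x dx = 96;
    ∫_0^4 9 dx = 36.
  Sum: 147456/7 − 12288 + 21504/5 + 384 − 896/3 + 96 + 36 = 1396004/105.
  ∫_0^4 u'(x)^2 dx = ∫_0^4 (81*x^4 - 108*x^3 + 72*x^2 - 24*x + 4) dx. Term by term:
    ∫_0^4 81*x^4 dx = 82944/5;  ∫_0^4 -108*x^3 dx = -6912;  ∫_0^4 72*x^2 dx = 1536;
    ∫_0^4 -24*x dx = -192;  ∫_0^4 4 dx = 16.
  Sum: 82944/5 − 6912 + 1536 − 192 + 16 = 55184/5.
Adding: ||u||_{H^1}^2 = 1396004/105 + 55184/5 = 2554868/105.


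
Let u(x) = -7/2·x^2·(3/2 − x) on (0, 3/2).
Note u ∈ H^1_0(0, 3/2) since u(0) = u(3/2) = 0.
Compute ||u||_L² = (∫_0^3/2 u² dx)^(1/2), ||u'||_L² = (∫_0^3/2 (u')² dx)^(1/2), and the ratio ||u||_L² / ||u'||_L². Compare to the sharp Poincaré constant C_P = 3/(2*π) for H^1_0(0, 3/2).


||u||_L² / ||u'||_L² = 3*sqrt(14)/28 < C_P = 3/(2*π).

u(x) = -7/2·x^2·(3/2 − x), so u'(x) = 21*x*(x - 1)/2.
u(x) = -7/2·x^2·(3/2 − x) vanishes at x = 0 and x = 3/2, so u ∈ H^1_0(0, 3/2). Differentiate via the product rule and integrate the resulting polynomials term by term.
  ∫_0^3/2 u² dx = ∫_0^3/2 (49*x^6/4 - 147*x^5/4 + 441*x^4/16) dx. Term by term:
    ∫_0^3/2 49*x^6/4 dx = 15309/512;  ∫_0^3/2 -147*x^5/4 dx = -35721/512;  ∫_0^3/2 441*x^4/16 dx = 107163/2560.
  Sum: 15309/512 − 35721/512 + 107163/2560 = 5103/2560.
  ∫_0^3/2 (u')² dx = ∫_0^3/2 (441*x^4/4 - 441*x^3/2 + 441*x^2/4) dx. Term by term:
    ∫_0^3/2 441*x^4/4 dx = 107163/640;  ∫_0^3/2 -441*x^3/2 dx = -35721/128;  ∫_0^3/2 441*x^2/4 dx = 3969/32.
  Sum: 107163/640 − 35721/128 + 3969/32 = 3969/320.
∫_0^3/2 u² dx = 5103/2560, so ||u||_L² = 27*sqrt(70)/160.
∫_0^3/2 (u')² dx = 3969/320, so ||u'||_L² = 63*sqrt(5)/40.
Ratio ||u||_L² / ||u'||_L² = 3*sqrt(14)/28.
Sharp Poincaré constant on H^1_0(0, 3/2) is C_P = L/π = 3/(2*π), achieved by sin(2*π/3·x).
A polynomial bump cannot attain the sharp Poincaré constant (only the first sine eigenfunction does), so the ratio is strictly less than C_P, consistent with ||u||_L² ≤ C_P ||u'||_L².


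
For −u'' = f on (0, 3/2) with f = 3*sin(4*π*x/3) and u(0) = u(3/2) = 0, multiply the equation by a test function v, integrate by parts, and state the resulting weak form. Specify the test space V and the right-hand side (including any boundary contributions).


V = H^1_0(0, 3/2) (so v(0) = v(3/2) = 0); weak form: ∫_0^3/2 u'v' dx = ∫_0^3/2 (3*sin(4*π*x/3)) v dx for all v ∈ V.

Multiply both sides by a test function v and integrate from 0 to 3/2:
  ∫_0^3/2 −u''(x) v(x) dx = ∫_0^3/2 f(x) v(x) dx.
Integrate the LHS by parts once:
  ∫_0^3/2 −u'' v dx = −[u'(x) v(x)]_0^3/2 + ∫_0^3/2 u'(x) v'(x) dx.
Thus ∫_0^3/2 u'(x) v'(x) dx = ∫_0^3/2 f(x) v(x) dx + [u'(x) v(x)]_0^3/2.
Choose V so that boundary terms are either known or forced to vanish.
u is Dirichlet: u(0) = u(3/2) = 0. Let V = H^1_0(0, 3/2); then v(0) = v(3/2) = 0, and [u' v]_0^3/2 = 0.
Weak formulation: find u (satisfying any essential BC) such that ∫_0^3/2 u'(x) v'(x) dx = ∫_0^3/2 f v dx for all v ∈ V.
Substituting f(x) = 3*sin(4*π*x/3), the right-hand side is ∫_0^3/2 (3*sin(4*π*x/3)) v dx.


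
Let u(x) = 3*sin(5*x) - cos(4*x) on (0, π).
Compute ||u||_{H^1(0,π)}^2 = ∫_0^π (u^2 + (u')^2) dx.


||u||_{H^1(0,π)}^2 = -340/3 + 251*π/2

u'(x) = 4*sin(4*x) + 15*cos(5*x).
Expand u² and (u')² and integrate term by term on (0, π), using: for integers n ≥ 1, ∫_0^π sin²(nx) dx = ∫_0^π cos²(nx) dx = π/2; for n ≠ n', ∫_0^π sin(nx)sin(n'x) dx = ∫_0^π cos(nx)cos(n'x) dx = 0; and by product-to-sum, ∫_0^π sin(nx)cos(n'x) dx = ½∫_0^π [sin((n+n')x) + sin((n−n')x)] dx, which is 0 when n+n' is even and 2n/(n²−n'²) when n+n' is odd (it need not vanish on (0, π)).
  u² squared terms: (-1)²·∫cos(4x)² dx = 1·π/2 = π/2;  (3)²·∫sin(5x)² dx = 9·π/2 = 9*π/2.
  u² cross terms: 2·(-1)·(3)·∫cos(4x)·sin(5x) dx = -6·(10/9) = -20/3.
  So ∫_0^π u² dx = π/2 + 9*π/2 − 20/3 = -20/3 + 5*π.
  (u')² squared terms: (4)²·∫sin(4x)² dx = 16·π/2 = 8*π;  (15)²·∫cos(5x)² dx = 225·π/2 = 225*π/2.
  (u')² cross terms: 2·(4)·(15)·∫sin(4x)·cos(5x) dx = 120·(-8/9) = -320/3.
  So ∫_0^π (u')² dx = 8*π + 225*π/2 − 320/3 = -320/3 + 241*π/2.
||u||_{H^1}^2 = (-20/3 + 5*π) + (-320/3 + 241*π/2) = -340/3 + 251*π/2.


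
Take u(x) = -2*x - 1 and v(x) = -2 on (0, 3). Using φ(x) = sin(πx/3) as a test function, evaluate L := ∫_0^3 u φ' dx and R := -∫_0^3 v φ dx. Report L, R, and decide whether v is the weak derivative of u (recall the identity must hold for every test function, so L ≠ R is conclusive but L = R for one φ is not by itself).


LHS = 12/π, RHS = 12/π. Yes, v = u' weakly.

u(x) = -2*x - 1, classical derivative u'(x) = -2.
φ(x) = sin(πx/3), so φ'(x) = π*cos(π*x/3)/3.
Note φ(0) = φ(3) = 0, so the boundary term u·φ vanishes.
LHS = ∫_0^3 u(x) φ'(x) dx = ∫_0^3 (-2*π*x*cos(π*x/3)/3 - π*cos(π*x/3)/3) dx. Term by term:
  ∫_0^3 -π*cos(π*x/3)/3 dx = 0;  ∫_0^3 -2*π*x*cos(π*x/3)/3 dx = 12/π.
Sum: 0 + 12/π = 12/π.
So LHS = 12/π.
∫_0^3 v(x) φ(x) dx = ∫_0^3 (-2*sin(π*x/3)) dx. Term by term:
  ∫_0^3 -2*sin(π*x/3) dx = -12/π.
So RHS = -∫_0^3 v(x) φ(x) dx = 12/π.
LHS = RHS, so the identity holds for this test φ.
Moreover u is smooth here and v(x) = u'(x) = -2 pointwise, so the identity holds for every test function. Hence v is the weak derivative of u.


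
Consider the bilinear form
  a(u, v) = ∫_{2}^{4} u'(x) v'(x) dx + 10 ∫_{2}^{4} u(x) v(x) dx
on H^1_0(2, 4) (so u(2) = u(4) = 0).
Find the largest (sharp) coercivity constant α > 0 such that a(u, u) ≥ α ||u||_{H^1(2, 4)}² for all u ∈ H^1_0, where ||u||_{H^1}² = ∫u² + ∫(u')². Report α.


α = 1

Coercivity of a(·,·) on H^1_0(2, 4) means a(u, u) ≥ α ||u||_{H^1}² for every u ∈ H^1_0.
The interval has length L = 2, and Poincaré/coercivity depend only on L. Here a(u, u) = ∫(u')² + (10)·∫u².
Here c = 10 ≥ 1, so a(u,u) = ∫(u')² + c∫u² ≥ ∫(u')² + ∫u² = ||u||_{H^1}², i.e. α = 1 works. No larger α is possible: a(u,u) ≥ α||u||_{H^1}² means (1−α)∫(u')² ≥ (α−c)∫u², and for the modes u_n = sin(nπ(x−x₀)/L) (x₀ the left endpoint) one has ∫u_n²/∫(u_n')² = (L/(nπ))² → 0, so a(u_n,u_n)/||u_n||_{H^1}² → 1. Hence the optimal constant is α = 1.
Therefore α = 1.


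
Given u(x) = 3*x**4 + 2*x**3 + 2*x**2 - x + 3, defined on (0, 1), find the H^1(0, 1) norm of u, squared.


||u||_{H^1}^2 = 1349/14

The H^1 norm (squared) on an interval (0, L) is
  ||u||_{H^1}^2 = ∫_0^L u(x)^2 dx + ∫_0^L u'(x)^2 dx.
Compute u'(x) = 12*x**3 + 6*x**2 + 4*x - 1.
Then u(x)^2 = 9*x**8 + 12*x**7 + 16*x**6 + 2*x**5 + 18*x**4 + 8*x**3 + 13*x**2 - 6*x + 9 and u'(x)^2 = 144*x**6 + 144*x**5 + 132*x**4 + 24*x**3 + 4*x**2 - 8*x + 1.
Integrate each monomial from 0 to 1 using ∫_0^1 c·x^n dx = c·1^(n+1)/(n+1):
  ∫_0^1 u(x)^2 dx = ∫_0^1 (9*x^8 + 12*x^7 + 16*x^6 + 2*x^5 + 18*x^4 + 8*x^3 + 13*x^2 - 6*x + 9) dx. Term by term:
    ∫_0^1 9*x^8 dx = 1;  ∫_0^1 12*x^7 dx = 3/2;  ∫_0^1 16*x^6 dx = 16/7;
    ∫_0^1 2*x^5 dx = 1/3;  ∫_0^1 18*x^4 dx = 18/5;  ∫_0^1 8*x^3 dx = 2;
    ∫_0^1 13*x^2 dx = 13/3;  ∫_0^1 -6*x dx = -3;  ∫_0^1 9 dx = 9.
  Sum: 1 + 3/2 + 16/7 + 1/3 + 18/5 + 2 + 13/3 − 3 + 9 = 4421/210.
  ∫_0^1 u'(x)^2 dx = ∫_0^1 (144*x^6 + 144*x^5 + 132*x^4 + 24*x^3 + 4*x^2 - 8*x + 1) dx. Term by term:
    ∫_0^1 144*x^6 dx = 144/7;  ∫_0^1 144*x^5 dx = 24;  ∫_0^1 132*x^4 dx = 132/5;
    ∫_0^1 24*x^3 dx = 6;  ∫_0^1 4*x^2 dx = 4/3;  ∫_0^1 -8*x dx = -4;
    ∫_0^1 1 dx = 1.
  Sum: 144/7 + 24 + 132/5 + 6 + 4/3 − 4 + 1 = 7907/105.
Adding: ||u||_{H^1}^2 = 4421/210 + 7907/105 = 1349/14.


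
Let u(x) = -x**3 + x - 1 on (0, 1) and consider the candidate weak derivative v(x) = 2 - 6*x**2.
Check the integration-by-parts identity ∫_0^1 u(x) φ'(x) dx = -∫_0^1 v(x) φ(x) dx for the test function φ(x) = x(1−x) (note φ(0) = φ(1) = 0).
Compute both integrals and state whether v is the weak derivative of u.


LHS = -1/60, RHS = -1/30. No, v is not the weak derivative of u.

u(x) = -x**3 + x - 1, classical derivative u'(x) = 1 - 3*x**2.
φ(x) = x(1−x), so φ'(x) = 1 - 2*x.
Note φ(0) = φ(1) = 0, so the boundary term u·φ vanishes.
LHS = ∫_0^1 u(x) φ'(x) dx = ∫_0^1 (2*x^4 - x^3 - 2*x^2 + 3*x - 1) dx. Term by term:
  ∫_0^1 2*x^4 dx = 2/5;  ∫_0^1 -x^3 dx = -1/4;  ∫_0^1 -2*x^2 dx = -2/3;
  ∫_0^1 3*x dx = 3/2;  ∫_0^1 -1 dx = -1.
Sum: 2/5 − 1/4 − 2/3 + 3/2 − 1 = -1/60.
So LHS = -1/60.
∫_0^1 v(x) φ(x) dx = ∫_0^1 (6*x^4 - 6*x^3 - 2*x^2 + 2*x) dx. Term by term:
  ∫_0^1 6*x^4 dx = 6/5;  ∫_0^1 -6*x^3 dx = -3/2;  ∫_0^1 -2*x^2 dx = -2/3;
  ∫_0^1 2*x dx = 1.
Sum: 6/5 − 3/2 − 2/3 + 1 = 1/30.
So RHS = -∫_0^1 v(x) φ(x) dx = -1/30.
LHS − RHS = 1/60 ≠ 0, so the identity fails.
(For a valid weak derivative the identity must hold for EVERY test function, in particular this one. The failure shows v is NOT the weak derivative of u.)
Correct weak derivative would be u'(x) = 1 - 3*x**2.


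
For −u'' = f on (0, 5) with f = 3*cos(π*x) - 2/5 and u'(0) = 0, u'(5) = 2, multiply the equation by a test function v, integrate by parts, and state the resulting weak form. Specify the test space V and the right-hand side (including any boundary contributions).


V = H^1(0, 5) (v unrestricted at boundary; u is determined up to an additive constant); weak form: ∫_0^5 u'v' dx = ∫_0^5 (3*cos(π*x) - 2/5) v dx + 2·v(5) for all v ∈ V.

Multiply both sides by a test function v and integrate from 0 to 5:
  ∫_0^5 −u''(x) v(x) dx = ∫_0^5 f(x) v(x) dx.
Integrate the LHS by parts once:
  ∫_0^5 −u'' v dx = −[u'(x) v(x)]_0^5 + ∫_0^5 u'(x) v'(x) dx.
Thus ∫_0^5 u'(x) v'(x) dx = ∫_0^5 f(x) v(x) dx + [u'(x) v(x)]_0^5.
Choose V so that boundary terms are either known or forced to vanish.
u has inhomogeneous Neumann u'(0) = 0, u'(5) = 2. [u' v]_0^5 = (2)·v(5) − (0)·v(0) = 2·v(5). Take V = H^1(0, 5); boundary term becomes part of RHS.
Weak formulation: find u (satisfying any essential BC) such that ∫_0^5 u'(x) v'(x) dx = ∫_0^5 f v dx + 2·v(5) for all v ∈ V (Neumann data are natural BCs: they enter the RHS as boundary terms).
Substituting f(x) = 3*cos(π*x) - 2/5, the right-hand side is ∫_0^5 (3*cos(π*x) - 2/5) v dx + 2·v(5).
Compatibility check (pure Neumann): taking v ≡ 1 ∈ V gives 0 = ∫_0^5 f dx + (2) − (0), i.e. ∫_0^5 f dx must equal u'(0) − u'(5) = -2. Indeed ∫_0^5 (3*cos(π*x) - 2/5) dx = -2, so the data are compatible. The solution is then unique only up to an additive constant (fix it e.g. by requiring ∫_0^5 u dx = 0).


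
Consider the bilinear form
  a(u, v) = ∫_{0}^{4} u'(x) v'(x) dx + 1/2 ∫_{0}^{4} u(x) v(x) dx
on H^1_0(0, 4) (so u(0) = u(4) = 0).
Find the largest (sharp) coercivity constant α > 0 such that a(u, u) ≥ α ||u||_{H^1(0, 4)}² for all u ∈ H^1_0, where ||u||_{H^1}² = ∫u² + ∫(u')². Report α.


α = (8 + π^2)/(π^2 + 16)

Coercivity of a(·,·) on H^1_0(0, 4) means a(u, u) ≥ α ||u||_{H^1}² for every u ∈ H^1_0.
The interval has length L = 4, and Poincaré/coercivity depend only on L. Here a(u, u) = ∫(u')² + (1/2)·∫u².
Here 0 < c = 1/2 < 1. The condition a(u,u) ≥ α||u||_{H^1}² reads (1−α)∫(u')² ≥ (α−c)∫u². Any admissible α is ≤ 1 (rapidly oscillating u have ∫u²/∫(u')² → 0), and α = 1 would force 0 ≥ (1−c)∫u², impossible since c < 1; so 1−α > 0. By the sharp Poincaré inequality on H^1_0 of an interval of length L, ∫(u')² ≥ (π/L)²∫u² with equality for the first sine mode sin(π(x−x₀)/L) (x₀ the left endpoint), so the inequality holds for all u iff (1−α)(π/L)² ≥ α − c, i.e. α ≤ ((π/L)² + c)/((π/L)² + 1) = (1 + c(L/π)²)/(1 + (L/π)²). With (π/L)² = π^2/16 and c = 1/2, the largest admissible constant is α = ((π/L)² + c)/((π/L)² + 1).
Simplifying, α = (8 + π^2)/(π^2 + 16).


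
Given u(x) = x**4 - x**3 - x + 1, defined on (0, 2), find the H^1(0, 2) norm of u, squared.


||u||_{H^1}^2 = 27808/315

The H^1 norm (squared) on an interval (0, L) is
  ||u||_{H^1}^2 = ∫_0^L u(x)^2 dx + ∫_0^L u'(x)^2 dx.
Compute u'(x) = 4*x**3 - 3*x**2 - 1.
Then u(x)^2 = x**8 - 2*x**7 + x**6 - 2*x**5 + 4*x**4 - 2*x**3 + x**2 - 2*x + 1 and u'(x)^2 = 16*x**6 - 24*x**5 + 9*x**4 - 8*x**3 + 6*x**2 + 1.
Integrate each monomial from 0 to 2 using ∫_0^2 c·x^n dx = c·2^(n+1)/(n+1):
  ∫_0^2 u(x)^2 dx = ∫_0^2 (x^8 - 2*x^7 + x^6 - 2*x^5 + 4*x^4 - 2*x^3 + x^2 - 2*x + 1) dx. Term by term:
    ∫_0^2 x^8 dx = 512/9;  ∫_0^2 -2*x^7 dx = -64;  ∫_0^2 x^6 dx = 128/7;
    ∫_0^2 -2*x^5 dx = -64/3;  ∫_0^2 4*x^4 dx = 128/5;  ∫_0^2 -2*x^3 dx = -8;
    ∫_0^2 x^2 dx = 8/3;  ∫_0^2 -2*x dx = -4;  ∫_0^2 1 dx = 2.
  Sum: 512/9 − 64 + 128/7 − 64/3 + 128/5 − 8 + 8/3 − 4 + 2 = 2554/315.
  ∫_0^2 u'(x)^2 dx = ∫_0^2 (16*x^6 - 24*x^5 + 9*x^4 - 8*x^3 + 6*x^2 + 1) dx. Term by term:
    ∫_0^2 16*x^6 dx = 2048/7;  ∫_0^2 -24*x^5 dx = -256;  ∫_0^2 9*x^4 dx = 288/5;
    ∫_0^2 -8*x^3 dx = -32;  ∫_0^2 6*x^2 dx = 16;  ∫_0^2 1 dx = 2.
  Sum: 2048/7 − 256 + 288/5 − 32 + 16 + 2 = 2806/35.
Adding: ||u||_{H^1}^2 = 2554/315 + 2806/35 = 27808/315.


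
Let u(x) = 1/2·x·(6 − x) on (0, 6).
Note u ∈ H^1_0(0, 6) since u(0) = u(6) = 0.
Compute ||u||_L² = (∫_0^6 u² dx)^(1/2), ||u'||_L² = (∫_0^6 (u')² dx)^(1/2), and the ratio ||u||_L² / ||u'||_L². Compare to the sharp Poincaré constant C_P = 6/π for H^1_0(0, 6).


||u||_L² / ||u'||_L² = 3*sqrt(10)/5 < C_P = 6/π.

u(x) = 1/2·x·(6 − x), so u'(x) = 3 - x.
u(x) = 1/2·x·(6 − x) vanishes at x = 0 and x = 6, so u ∈ H^1_0(0, 6). Differentiate via the product rule and integrate the resulting polynomials term by term.
  ∫_0^6 u² dx = ∫_0^6 (x^4/4 - 3*x^3 + 9*x^2) dx. Term by term:
    ∫_0^6 x^4/4 dx = 1944/5;  ∫_0^6 -3*x^3 dx = -972;  ∫_0^6 9*x^2 dx = 648.
  Sum: 1944/5 − 972 + 648 = 324/5.
  ∫_0^6 (u')² dx = ∫_0^6 (x^2 - 6*x + 9) dx. Term by term:
    ∫_0^6 x^2 dx = 72;  ∫_0^6 -6*x dx = -108;  ∫_0^6 9 dx = 54.
  Sum: 72 − 108 + 54 = 18.
∫_0^6 u² dx = 324/5, so ||u||_L² = 18*sqrt(5)/5.
∫_0^6 (u')² dx = 18, so ||u'||_L² = 3*sqrt(2).
Ratio ||u||_L² / ||u'||_L² = 3*sqrt(10)/5.
Sharp Poincaré constant on H^1_0(0, 6) is C_P = L/π = 6/π, achieved by sin(π/6·x).
A polynomial bump cannot attain the sharp Poincaré constant (only the first sine eigenfunction does), so the ratio is strictly less than C_P, consistent with ||u||_L² ≤ C_P ||u'||_L².


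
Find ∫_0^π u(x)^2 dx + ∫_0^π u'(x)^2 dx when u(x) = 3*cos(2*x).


||u||_{H^1(0,π)}^2 = 45*π/2

u'(x) = -6*sin(2*x).
Expand u² and (u')² and integrate term by term on (0, π), using: for integers n ≥ 1, ∫_0^π sin²(nx) dx = ∫_0^π cos²(nx) dx = π/2; for n ≠ n', ∫_0^π sin(nx)sin(n'x) dx = ∫_0^π cos(nx)cos(n'x) dx = 0; and by product-to-sum, ∫_0^π sin(nx)cos(n'x) dx = ½∫_0^π [sin((n+n')x) + sin((n−n')x)] dx, which is 0 when n+n' is even and 2n/(n²−n'²) when n+n' is odd (it need not vanish on (0, π)).
  u² squared terms: (3)²·∫cos(2x)² dx = 9·π/2 = 9*π/2.
  So ∫_0^π u² dx = 9*π/2.
  (u')² squared terms: (-6)²·∫sin(2x)² dx = 36·π/2 = 18*π.
  So ∫_0^π (u')² dx = 18*π.
||u||_{H^1}^2 = (9*π/2) + (18*π) = 45*π/2.


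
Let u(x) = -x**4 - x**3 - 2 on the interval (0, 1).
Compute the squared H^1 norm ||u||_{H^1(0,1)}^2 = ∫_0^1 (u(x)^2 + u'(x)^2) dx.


||u||_{H^1}^2 = 18131/1260

The H^1 norm (squared) on an interval (0, L) is
  ||u||_{H^1}^2 = ∫_0^L u(x)^2 dx + ∫_0^L u'(x)^2 dx.
Compute u'(x) = -4*x**3 - 3*x**2.
Then u(x)^2 = x**8 + 2*x**7 + x**6 + 4*x**4 + 4*x**3 + 4 and u'(x)^2 = 16*x**6 + 24*x**5 + 9*x**4.
Integrate each monomial from 0 to 1 using ∫_0^1 c·x^n dx = c·1^(n+1)/(n+1):
  ∫_0^1 u(x)^2 dx = ∫_0^1 (x^8 + 2*x^7 + x^6 + 4*x^4 + 4*x^3 + 4) dx. Term by term:
    ∫_0^1 x^8 dx = 1/9;  ∫_0^1 2*x^7 dx = 1/4;  ∫_0^1 x^6 dx = 1/7;
    ∫_0^1 4*x^4 dx = 4/5;  ∫_0^1 4*x^3 dx = 1;  ∫_0^1 4 dx = 4.
  Sum: 1/9 + 1/4 + 1/7 + 4/5 + 1 + 4 = 7943/1260.
  ∫_0^1 u'(x)^2 dx = ∫_0^1 (16*x^6 + 24*x^5 + 9*x^4) dx. Term by term:
    ∫_0^1 16*x^6 dx = 16/7;  ∫_0^1 24*x^5 dx = 4;  ∫_0^1 9*x^4 dx = 9/5.
  Sum: 16/7 + 4 + 9/5 = 283/35.
Adding: ||u||_{H^1}^2 = 7943/1260 + 283/35 = 18131/1260.


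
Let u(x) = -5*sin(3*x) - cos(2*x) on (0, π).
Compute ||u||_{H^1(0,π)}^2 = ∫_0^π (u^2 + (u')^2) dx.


||u||_{H^1(0,π)}^2 = 60 + 255*π/2

u'(x) = 2*sin(2*x) - 15*cos(3*x).
Expand u² and (u')² and integrate term by term on (0, π), using: for integers n ≥ 1, ∫_0^π sin²(nx) dx = ∫_0^π cos²(nx) dx = π/2; for n ≠ n', ∫_0^π sin(nx)sin(n'x) dx = ∫_0^π cos(nx)cos(n'x) dx = 0; and by product-to-sum, ∫_0^π sin(nx)cos(n'x) dx = ½∫_0^π [sin((n+n')x) + sin((n−n')x)] dx, which is 0 when n+n' is even and 2n/(n²−n'²) when n+n' is odd (it need not vanish on (0, π)).
  u² squared terms: (-1)²·∫cos(2x)² dx = 1·π/2 = π/2;  (-5)²·∫sin(3x)² dx = 25·π/2 = 25*π/2.
  u² cross terms: 2·(-1)·(-5)·∫cos(2x)·sin(3x) dx = 10·(6/5) = 12.
  So ∫_0^π u² dx = π/2 + 25*π/2 + 12 = 12 + 13*π.
  (u')² squared terms: (-15)²·∫cos(3x)² dx = 225·π/2 = 225*π/2;  (2)²·∫sin(2x)² dx = 4·π/2 = 2*π.
  (u')² cross terms: 2·(-15)·(2)·∫cos(3x)·sin(2x) dx = -60·(-4/5) = 48.
  So ∫_0^π (u')² dx = 225*π/2 + 2*π + 48 = 48 + 229*π/2.
||u||_{H^1}^2 = (12 + 13*π) + (48 + 229*π/2) = 60 + 255*π/2.


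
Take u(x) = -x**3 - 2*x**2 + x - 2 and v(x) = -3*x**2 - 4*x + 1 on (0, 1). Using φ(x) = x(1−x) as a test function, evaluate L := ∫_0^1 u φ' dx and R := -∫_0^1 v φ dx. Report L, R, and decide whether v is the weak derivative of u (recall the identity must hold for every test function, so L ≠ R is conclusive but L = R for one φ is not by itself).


LHS = 19/60, RHS = 19/60. Yes, v = u' weakly.

u(x) = -x**3 - 2*x**2 + x - 2, classical derivative u'(x) = -3*x**2 - 4*x + 1.
φ(x) = x(1−x), so φ'(x) = 1 - 2*x.
Note φ(0) = φ(1) = 0, so the boundary term u·φ vanishes.
LHS = ∫_0^1 u(x) φ'(x) dx = ∫_0^1 (2*x^4 + 3*x^3 - 4*x^2 + 5*x - 2) dx. Term by term:
  ∫_0^1 2*x^4 dx = 2/5;  ∫_0^1 3*x^3 dx = 3/4;  ∫_0^1 -4*x^2 dx = -4/3;
  ∫_0^1 5*x dx = 5/2;  ∫_0^1 -2 dx = -2.
Sum: 2/5 + 3/4 − 4/3 + 5/2 − 2 = 19/60.
So LHS = 19/60.
∫_0^1 v(x) φ(x) dx = ∫_0^1 (3*x^4 + x^3 - 5*x^2 + x) dx. Term by term:
  ∫_0^1 3*x^4 dx = 3/5;  ∫_0^1 x^3 dx = 1/4;  ∫_0^1 -5*x^2 dx = -5/3;
  ∫_0^1 x dx = 1/2.
Sum: 3/5 + 1/4 − 5/3 + 1/2 = -19/60.
So RHS = -∫_0^1 v(x) φ(x) dx = 19/60.
LHS = RHS, so the identity holds for this test φ.
Moreover u is smooth here and v(x) = u'(x) = -3*x**2 - 4*x + 1 pointwise, so the identity holds for every test function. Hence v is the weak derivative of u.


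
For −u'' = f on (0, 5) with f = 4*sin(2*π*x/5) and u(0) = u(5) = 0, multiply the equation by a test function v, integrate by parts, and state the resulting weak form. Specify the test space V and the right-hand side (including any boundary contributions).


V = H^1_0(0, 5) (so v(0) = v(5) = 0); weak form: ∫_0^5 u'v' dx = ∫_0^5 (4*sin(2*π*x/5)) v dx for all v ∈ V.

Multiply both sides by a test function v and integrate from 0 to 5:
  ∫_0^5 −u''(x) v(x) dx = ∫_0^5 f(x) v(x) dx.
Integrate the LHS by parts once:
  ∫_0^5 −u'' v dx = −[u'(x) v(x)]_0^5 + ∫_0^5 u'(x) v'(x) dx.
Thus ∫_0^5 u'(x) v'(x) dx = ∫_0^5 f(x) v(x) dx + [u'(x) v(x)]_0^5.
Choose V so that boundary terms are either known or forced to vanish.
u is Dirichlet: u(0) = u(5) = 0. Let V = H^1_0(0, 5); then v(0) = v(5) = 0, and [u' v]_0^5 = 0.
Weak formulation: find u (satisfying any essential BC) such that ∫_0^5 u'(x) v'(x) dx = ∫_0^5 f v dx for all v ∈ V.
Substituting f(x) = 4*sin(2*π*x/5), the right-hand side is ∫_0^5 (4*sin(2*π*x/5)) v dx.


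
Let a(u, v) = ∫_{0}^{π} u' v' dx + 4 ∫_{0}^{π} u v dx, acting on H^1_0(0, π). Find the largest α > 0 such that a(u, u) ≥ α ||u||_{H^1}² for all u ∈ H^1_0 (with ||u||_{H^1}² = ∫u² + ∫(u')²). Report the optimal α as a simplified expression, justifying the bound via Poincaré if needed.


α = 1

Coercivity of a(·,·) on H^1_0(0, π) means a(u, u) ≥ α ||u||_{H^1}² for every u ∈ H^1_0.
The interval has length L = π, and Poincaré/coercivity depend only on L. Here a(u, u) = ∫(u')² + (4)·∫u².
Here c = 4 ≥ 1, so a(u,u) = ∫(u')² + c∫u² ≥ ∫(u')² + ∫u² = ||u||_{H^1}², i.e. α = 1 works. No larger α is possible: a(u,u) ≥ α||u||_{H^1}² means (1−α)∫(u')² ≥ (α−c)∫u², and for the modes u_n = sin(nπ(x−x₀)/L) (x₀ the left endpoint) one has ∫u_n²/∫(u_n')² = (L/(nπ))² → 0, so a(u_n,u_n)/||u_n||_{H^1}² → 1. Hence the optimal constant is α = 1.
Therefore α = 1.


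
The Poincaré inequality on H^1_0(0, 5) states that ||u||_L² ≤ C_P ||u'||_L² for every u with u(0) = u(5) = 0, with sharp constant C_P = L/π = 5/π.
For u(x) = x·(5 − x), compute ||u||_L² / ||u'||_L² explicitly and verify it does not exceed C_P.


||u||_L² / ||u'||_L² = sqrt(10)/2 < C_P = 5/π.

u(x) = x·(5 − x), so u'(x) = 5 - 2*x.
u(x) = x·(5 − x) vanishes at x = 0 and x = 5, so u ∈ H^1_0(0, 5). Differentiate via the product rule and integrate the resulting polynomials term by term.
  ∫_0^5 u² dx = ∫_0^5 (x^4 - 10*x^3 + 25*x^2) dx. Term by term:
    ∫_0^5 x^4 dx = 625;  ∫_0^5 -10*x^3 dx = -3125/2;  ∫_0^5 25*x^2 dx = 3125/3.
  Sum: 625 − 3125/2 + 3125/3 = 625/6.
  ∫_0^5 (u')² dx = ∫_0^5 (4*x^2 - 20*x + 25) dx. Term by term:
    ∫_0^5 4*x^2 dx = 500/3;  ∫_0^5 -20*x dx = -250;  ∫_0^5 25 dx = 125.
  Sum: 500/3 − 250 + 125 = 125/3.
∫_0^5 u² dx = 625/6, so ||u||_L² = 25*sqrt(6)/6.
∫_0^5 (u')² dx = 125/3, so ||u'||_L² = 5*sqrt(15)/3.
Ratio ||u||_L² / ||u'||_L² = sqrt(10)/2.
Sharp Poincaré constant on H^1_0(0, 5) is C_P = L/π = 5/π, achieved by sin(π/5·x).
A polynomial bump cannot attain the sharp Poincaré constant (only the first sine eigenfunction does), so the ratio is strictly less than C_P, consistent with ||u||_L² ≤ C_P ||u'||_L².
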